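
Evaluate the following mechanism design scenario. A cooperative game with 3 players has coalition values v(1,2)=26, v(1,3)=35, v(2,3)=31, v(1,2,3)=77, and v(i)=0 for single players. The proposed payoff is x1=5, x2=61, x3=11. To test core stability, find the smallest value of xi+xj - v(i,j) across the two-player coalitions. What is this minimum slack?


Step 1: Slack for coalition (1,2): x1+x2 - v12 = 66 - 26 = 40
Step 2: Slack for coalition (1,3): x1+x3 - v13 = 16 - 35 = -19
Step 3: Slack for coalition (2,3): x2+x3 - v23 = 72 - 31 = 41
Step 4: Minimum slack = min(40, -19, 41) = -19, attained by (1,3); coalition (1,3) can block (slack < 0), so the allocation is not in the core

-19


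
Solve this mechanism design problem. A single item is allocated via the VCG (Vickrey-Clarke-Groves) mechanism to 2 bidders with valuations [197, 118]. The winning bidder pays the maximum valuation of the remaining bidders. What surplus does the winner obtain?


Step 1: The winner is the agent with the highest value: agent 0 with value 197
Step 2: Values of other agents: [118]
Step 3: VCG payment = max of others' values = 118
Step 4: Surplus = 197 - 118 = 79

79


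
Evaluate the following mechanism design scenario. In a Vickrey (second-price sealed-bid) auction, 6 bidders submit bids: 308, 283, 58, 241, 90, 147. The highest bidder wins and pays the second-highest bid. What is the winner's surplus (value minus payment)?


Step 1: Sort bids in descending order: 308, 283, 241, 147, 90, 58
Step 2: The winning bid is the highest: 308
Step 3: The payment equals the second-highest bid: 283
Step 4: Surplus = winner's bid - payment = 308 - 283 = 25

25


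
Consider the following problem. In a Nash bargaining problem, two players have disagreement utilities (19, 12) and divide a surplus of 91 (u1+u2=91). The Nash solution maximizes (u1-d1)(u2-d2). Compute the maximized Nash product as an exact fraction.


Step 1: The Nash solution splits surplus symmetrically above the disagreement point
Step 2: u1 = (total + d1 - d2)/2 = (91 + 19 - 12)/2 = 49
Step 3: u2 = (total - d1 + d2)/2 = (91 - 19 + 12)/2 = 42
Step 4: Nash product = (49 - 19) * (42 - 12)
Step 5: = 30 * 30 = 900

900


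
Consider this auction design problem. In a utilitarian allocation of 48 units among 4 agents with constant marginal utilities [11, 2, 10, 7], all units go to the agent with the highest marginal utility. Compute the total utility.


Step 1: The marginal utilities are [11, 2, 10, 7]
Step 2: The highest marginal utility is 11
Step 3: All 48 units go to that agent
Step 4: Total utility = 11 * 48 = 528

528


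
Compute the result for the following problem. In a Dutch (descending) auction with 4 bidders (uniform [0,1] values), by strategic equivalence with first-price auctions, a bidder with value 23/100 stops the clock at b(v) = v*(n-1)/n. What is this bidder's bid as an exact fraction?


Step 1: Dutch auctions are strategically equivalent to first-price auctions
Step 2: The equilibrium bid is b(v) = v*(n-1)/n
Step 3: b = 23/100 * 3/4
Step 4: b = 69/400

69/400


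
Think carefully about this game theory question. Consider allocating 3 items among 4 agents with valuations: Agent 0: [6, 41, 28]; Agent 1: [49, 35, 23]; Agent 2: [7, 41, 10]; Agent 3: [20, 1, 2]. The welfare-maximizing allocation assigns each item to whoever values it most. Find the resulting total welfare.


Step 1: For each item, find the maximum value among all agents.
Step 2: Item 0 -> Agent 1 (value 49)
Step 3: Item 1 -> Agent 0 (value 41)
Step 4: Item 2 -> Agent 0 (value 28)
Step 5: Total welfare = 49 + 41 + 28 = 118

118


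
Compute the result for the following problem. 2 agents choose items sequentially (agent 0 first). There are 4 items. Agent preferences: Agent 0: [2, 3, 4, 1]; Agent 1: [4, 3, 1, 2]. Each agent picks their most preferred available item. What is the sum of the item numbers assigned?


Step 1: Agent 0 picks item 2
Step 2: Agent 1 picks item 4
Step 3: Sum = 2 + 4 = 6

6


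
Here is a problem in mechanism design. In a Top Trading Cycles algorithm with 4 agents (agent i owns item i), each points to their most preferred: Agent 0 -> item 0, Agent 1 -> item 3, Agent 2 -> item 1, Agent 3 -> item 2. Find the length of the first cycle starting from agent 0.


Step 1: Trace the pointer graph from agent 0: 0 -> 0
Step 2: A cycle is detected when we revisit agent 0
Step 3: The cycle is: 0 -> 0
Step 4: Cycle length = 1

1


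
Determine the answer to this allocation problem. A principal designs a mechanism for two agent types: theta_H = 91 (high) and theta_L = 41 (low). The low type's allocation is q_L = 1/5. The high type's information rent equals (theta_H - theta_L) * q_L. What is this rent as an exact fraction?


Step 1: theta_H - theta_L = 91 - 41 = 50
Step 2: Information rent = (theta_H - theta_L) * q_L
Step 3: = 50 * 1/5
Step 4: = 10

10


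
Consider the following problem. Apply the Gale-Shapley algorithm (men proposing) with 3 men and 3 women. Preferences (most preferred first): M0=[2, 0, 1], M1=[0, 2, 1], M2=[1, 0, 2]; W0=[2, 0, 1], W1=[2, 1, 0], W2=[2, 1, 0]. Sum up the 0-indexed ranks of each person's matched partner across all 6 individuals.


Step 1: Run Gale-Shapley (men propose, women hold best offer):
  M0 proposes to W2; she accepts
  M1 proposes to W0; she accepts
  M2 proposes to W1; she accepts
Step 2: Final matching: W0-M1, W1-M2, W2-M0
Step 3: 0-indexed ranks (man's rank of his match, then woman's): 0 + 2 + 0 + 0 + 0 + 2
Step 4: Total rank sum = 4

4


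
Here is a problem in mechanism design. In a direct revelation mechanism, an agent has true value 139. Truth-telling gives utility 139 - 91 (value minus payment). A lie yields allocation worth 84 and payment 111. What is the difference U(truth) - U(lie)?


Step 1: U(truth) = value - payment = 139 - 91 = 48
Step 2: U(lie) = allocation - payment = 84 - 111 = -27
Step 3: IC gap = 48 - (-27) = 75

75


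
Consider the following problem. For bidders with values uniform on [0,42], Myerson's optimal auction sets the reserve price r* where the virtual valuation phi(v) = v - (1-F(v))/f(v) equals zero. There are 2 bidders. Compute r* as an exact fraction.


Step 1: For U[0,42], F(v) = v/42 and f(v) = 1/42
Step 2: phi(v) = v - (1 - v/42)/(1/42) = v - (42 - v) = 2v - 42
Step 3: Set phi(r*) = 0: 2r* - 42 = 0
Step 4: r* = 42/2 = 21 (the number of bidders n = 2 does not enter)

21


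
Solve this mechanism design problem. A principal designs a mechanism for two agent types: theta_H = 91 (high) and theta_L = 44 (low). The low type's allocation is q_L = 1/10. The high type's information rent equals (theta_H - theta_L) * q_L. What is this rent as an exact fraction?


Step 1: theta_H - theta_L = 91 - 44 = 47
Step 2: Information rent = (theta_H - theta_L) * q_L
Step 3: = 47 * 1/10
Step 4: = 47/10

47/10


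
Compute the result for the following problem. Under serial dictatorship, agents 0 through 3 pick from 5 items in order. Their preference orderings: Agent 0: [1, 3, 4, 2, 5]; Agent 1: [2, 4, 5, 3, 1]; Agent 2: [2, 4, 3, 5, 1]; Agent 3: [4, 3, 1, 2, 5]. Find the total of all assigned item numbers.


Step 1: Agent 0 picks item 1
Step 2: Agent 1 picks item 2
Step 3: Agent 2 picks item 4
Step 4: Agent 3 picks item 3
Step 5: Sum = 1 + 2 + 4 + 3 = 10

10


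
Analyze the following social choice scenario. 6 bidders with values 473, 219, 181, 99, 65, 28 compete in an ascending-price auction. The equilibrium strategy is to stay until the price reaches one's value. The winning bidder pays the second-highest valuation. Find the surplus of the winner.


Step 1: Identify the highest value: 473
Step 2: Identify the second-highest value: 219
Step 3: The final price = second-highest value = 219
Step 4: Surplus = 473 - 219 = 254

254


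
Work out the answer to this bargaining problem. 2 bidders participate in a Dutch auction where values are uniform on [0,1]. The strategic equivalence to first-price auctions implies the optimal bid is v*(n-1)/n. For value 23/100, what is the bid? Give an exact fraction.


Step 1: Dutch auctions are strategically equivalent to first-price auctions
Step 2: The equilibrium bid is b(v) = v*(n-1)/n
Step 3: b = 23/100 * 1/2
Step 4: b = 23/200

23/200


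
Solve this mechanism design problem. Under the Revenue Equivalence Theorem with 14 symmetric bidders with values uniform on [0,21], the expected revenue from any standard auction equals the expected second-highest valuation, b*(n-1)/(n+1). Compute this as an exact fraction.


Step 1: By Revenue Equivalence, expected revenue = b*(n-1)/(n+1)
Step 2: Substituting n = 14, b = 21
Step 3: Revenue = 21*(14-1)/(14+1) = 21*13/15
Step 4: Revenue = 273/15 = 91/5

91/5


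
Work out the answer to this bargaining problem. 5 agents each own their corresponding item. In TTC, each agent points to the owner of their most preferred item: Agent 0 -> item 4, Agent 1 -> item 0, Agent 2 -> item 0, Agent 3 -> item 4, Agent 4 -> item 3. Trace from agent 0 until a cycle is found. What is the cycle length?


Step 1: Trace the pointer graph from agent 0: 0 -> 4 -> 3 -> 4
Step 2: A cycle is detected when we revisit agent 4
Step 3: The cycle is: 4 -> 3 -> 4
Step 4: Cycle length = 2

2


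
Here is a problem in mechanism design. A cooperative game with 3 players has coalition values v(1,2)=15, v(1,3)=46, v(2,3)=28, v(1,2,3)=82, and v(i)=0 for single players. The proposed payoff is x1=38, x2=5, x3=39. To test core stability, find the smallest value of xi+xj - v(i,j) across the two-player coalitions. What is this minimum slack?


Step 1: Slack for coalition (1,2): x1+x2 - v12 = 43 - 15 = 28
Step 2: Slack for coalition (1,3): x1+x3 - v13 = 77 - 46 = 31
Step 3: Slack for coalition (2,3): x2+x3 - v23 = 44 - 28 = 16
Step 4: Minimum slack = min(28, 31, 16) = 16, attained by (2,3); no pair can gain by deviating, so the allocation is in the core

16


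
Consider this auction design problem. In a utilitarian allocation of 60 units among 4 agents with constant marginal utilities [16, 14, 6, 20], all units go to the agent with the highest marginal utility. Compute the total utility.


Step 1: The marginal utilities are [16, 14, 6, 20]
Step 2: The highest marginal utility is 20
Step 3: All 60 units go to that agent
Step 4: Total utility = 20 * 60 = 1200

1200


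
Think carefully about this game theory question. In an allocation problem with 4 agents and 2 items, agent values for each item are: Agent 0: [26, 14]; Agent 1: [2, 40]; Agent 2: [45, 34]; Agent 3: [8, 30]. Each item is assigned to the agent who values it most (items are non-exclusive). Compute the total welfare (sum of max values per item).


Step 1: For each item, find the maximum value among all agents.
Step 2: Item 0 -> Agent 2 (value 45)
Step 3: Item 1 -> Agent 1 (value 40)
Step 4: Total welfare = 45 + 40 = 85

85


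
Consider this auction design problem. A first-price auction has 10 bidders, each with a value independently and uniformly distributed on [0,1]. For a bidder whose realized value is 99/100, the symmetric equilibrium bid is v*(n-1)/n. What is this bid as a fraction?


Step 1: The symmetric BNE bidding function is b(v) = v * (n-1) / n
Step 2: Substitute v = 99/100 and n = 10
Step 3: b = 99/100 * 9/10
Step 4: b = 891/1000

891/1000


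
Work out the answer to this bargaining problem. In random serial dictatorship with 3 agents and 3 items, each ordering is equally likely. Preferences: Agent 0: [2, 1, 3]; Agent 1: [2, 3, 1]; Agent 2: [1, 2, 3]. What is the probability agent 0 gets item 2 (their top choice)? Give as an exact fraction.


Step 1: Agent 0 wants item 2
Step 2: There are 6 possible orderings of agents
Step 3: In 3 orderings, agent 0 gets item 2
Step 4: Probability = 3/6 = 1/2

1/2


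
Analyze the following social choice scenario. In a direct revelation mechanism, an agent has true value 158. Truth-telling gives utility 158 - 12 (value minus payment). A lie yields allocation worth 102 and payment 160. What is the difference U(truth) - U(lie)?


Step 1: U(truth) = value - payment = 158 - 12 = 146
Step 2: U(lie) = allocation - payment = 102 - 160 = -58
Step 3: IC gap = 146 - (-58) = 204

204


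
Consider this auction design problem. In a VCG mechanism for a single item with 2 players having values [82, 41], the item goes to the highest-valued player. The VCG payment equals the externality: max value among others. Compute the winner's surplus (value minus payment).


Step 1: The winner is the agent with the highest value: agent 0 with value 82
Step 2: Values of other agents: [41]
Step 3: VCG payment = max of others' values = 41
Step 4: Surplus = 82 - 41 = 41

41


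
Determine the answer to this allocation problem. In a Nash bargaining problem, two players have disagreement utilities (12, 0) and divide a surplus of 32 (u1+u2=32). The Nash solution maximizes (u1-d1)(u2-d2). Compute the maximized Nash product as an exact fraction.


Step 1: The Nash solution splits surplus symmetrically above the disagreement point
Step 2: u1 = (total + d1 - d2)/2 = (32 + 12 - 0)/2 = 22
Step 3: u2 = (total - d1 + d2)/2 = (32 - 12 + 0)/2 = 10
Step 4: Nash product = (22 - 12) * (10 - 0)
Step 5: = 10 * 10 = 100

100


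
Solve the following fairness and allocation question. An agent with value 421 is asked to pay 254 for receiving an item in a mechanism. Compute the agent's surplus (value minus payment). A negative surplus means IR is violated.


Step 1: Surplus = value - payment = 421 - 254 = 167
Step 2: IR is satisfied (surplus >= 0)

167


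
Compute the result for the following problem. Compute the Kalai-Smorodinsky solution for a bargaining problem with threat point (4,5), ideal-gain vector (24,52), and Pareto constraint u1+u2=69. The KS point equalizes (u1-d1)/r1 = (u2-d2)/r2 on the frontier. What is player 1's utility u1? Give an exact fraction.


Step 1: At the KS point, (u1-d1)/r1 = (u2-d2)/r2 = t and u1+u2 = 69
Step 2: u1 = d1 + r1*t and u2 = d2 + r2*t, so (d1 + r1*t) + (d2 + r2*t) = 69
Step 3: t = (69 - 4 - 5)/(24 + 52) = 60/76 = 15/19
Step 4: u1 = d1 + r1*t = 4 + 24 * 15/19 = 436/19
Step 5: (Check: u2 = d2 + r2*t = 875/19; u1+u2 = 436/19 + 875/19 = 69, on the frontier.)

436/19


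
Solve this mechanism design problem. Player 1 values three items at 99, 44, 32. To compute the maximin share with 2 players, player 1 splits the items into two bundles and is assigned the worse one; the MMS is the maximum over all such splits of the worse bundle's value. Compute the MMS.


Step 1: Item values = 99, 44, 32
Step 2: Enumerate all 2-bundle partitions and take the smaller bundle:
  Partition 1: {99} vs {44,32} -> bundles 99, 76; min = 76
  Partition 2: {44} vs {99,32} -> bundles 44, 131; min = 44
  Partition 3: {32} vs {99,44} -> bundles 32, 143; min = 32
Step 3: MMS = max(76, 44, 32) = 76

76


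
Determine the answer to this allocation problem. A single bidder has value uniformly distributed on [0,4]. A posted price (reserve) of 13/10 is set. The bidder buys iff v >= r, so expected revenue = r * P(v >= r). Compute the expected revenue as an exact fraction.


Step 1: Posted price r = 13/10, value support [0,4]
Step 2: P(v >= r) = (4 - 13/10)/4 = 27/40
Step 3: Expected revenue = r * P(v >= r) = 13/10 * 27/40
Step 4: Revenue = 351/400

351/400


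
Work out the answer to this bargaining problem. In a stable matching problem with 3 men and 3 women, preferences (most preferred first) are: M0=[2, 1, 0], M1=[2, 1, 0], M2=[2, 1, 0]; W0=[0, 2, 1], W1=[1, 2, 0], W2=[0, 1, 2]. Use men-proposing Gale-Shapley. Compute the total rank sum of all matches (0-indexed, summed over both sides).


Step 1: Run Gale-Shapley (men propose, women hold best offer):
  M0 proposes to W2; she accepts
  M1 proposes to W2; rejected
  M1 proposes to W1; she accepts
  M2 proposes to W2; rejected
  M2 proposes to W1; rejected
  M2 proposes to W0; she accepts
Step 2: Final matching: W0-M2, W1-M1, W2-M0
Step 3: 0-indexed ranks (man's rank of his match, then woman's): 2 + 1 + 1 + 0 + 0 + 0
Step 4: Total rank sum = 4

4


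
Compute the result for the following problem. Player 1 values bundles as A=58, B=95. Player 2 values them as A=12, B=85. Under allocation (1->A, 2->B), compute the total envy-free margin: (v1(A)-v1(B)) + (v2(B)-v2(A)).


Step 1: Player 1's margin = v1(A) - v1(B) = 58 - 95 = -37
Step 2: Player 2's margin = v2(B) - v2(A) = 85 - 12 = 73
Step 3: Total margin = -37 + 73 = 36

36


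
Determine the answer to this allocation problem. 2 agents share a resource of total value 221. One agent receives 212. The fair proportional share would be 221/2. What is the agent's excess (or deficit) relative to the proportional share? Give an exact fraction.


Step 1: Proportional share = 221/2
Step 2: Agent's actual allocation = 212
Step 3: Excess = 212 - 221/2 = 203/2

203/2


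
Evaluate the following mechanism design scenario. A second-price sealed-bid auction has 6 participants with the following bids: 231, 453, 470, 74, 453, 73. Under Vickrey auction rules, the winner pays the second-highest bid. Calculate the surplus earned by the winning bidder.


Step 1: Sort bids in descending order: 470, 453, 453, 231, 74, 73
Step 2: The winning bid is the highest: 470
Step 3: The payment equals the second-highest bid: 453
Step 4: Surplus = winner's bid - payment = 470 - 453 = 17

17


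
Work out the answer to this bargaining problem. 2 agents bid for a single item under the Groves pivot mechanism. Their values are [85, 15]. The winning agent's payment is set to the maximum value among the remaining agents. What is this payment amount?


Step 1: The efficient winner is agent 0 with value 85
Step 2: Other agents' values: [15]
Step 3: Pivot payment = max(others) = 15
Step 4: The winner pays 15

15


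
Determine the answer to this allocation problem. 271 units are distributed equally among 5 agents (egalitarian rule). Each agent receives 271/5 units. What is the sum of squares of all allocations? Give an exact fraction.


Step 1: Each agent's share = 271/5
Step 2: Square of each share = (271/5)^2 = 73441/25
Step 3: Sum of squares = 5 * 73441/25 = 73441/5

73441/5


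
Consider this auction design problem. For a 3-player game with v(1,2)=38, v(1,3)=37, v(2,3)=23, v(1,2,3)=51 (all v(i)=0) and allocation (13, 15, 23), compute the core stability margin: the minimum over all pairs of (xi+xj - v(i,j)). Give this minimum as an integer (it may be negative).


Step 1: Slack for coalition (1,2): x1+x2 - v12 = 28 - 38 = -10
Step 2: Slack for coalition (1,3): x1+x3 - v13 = 36 - 37 = -1
Step 3: Slack for coalition (2,3): x2+x3 - v23 = 38 - 23 = 15
Step 4: Minimum slack = min(-10, -1, 15) = -10, attained by (1,2); coalition (1,2) can block (slack < 0), so the allocation is not in the core

-10


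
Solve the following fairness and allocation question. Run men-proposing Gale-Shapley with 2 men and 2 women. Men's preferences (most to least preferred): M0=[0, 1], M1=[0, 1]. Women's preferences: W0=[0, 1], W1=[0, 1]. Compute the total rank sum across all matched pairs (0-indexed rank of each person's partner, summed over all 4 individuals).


Step 1: Run Gale-Shapley (men propose, women hold best offer):
  M0 proposes to W0; she accepts
  M1 proposes to W0; rejected
  M1 proposes to W1; she accepts
Step 2: Final matching: W0-M0, W1-M1
Step 3: 0-indexed ranks (man's rank of his match, then woman's): 0 + 0 + 1 + 1
Step 4: Total rank sum = 2

2


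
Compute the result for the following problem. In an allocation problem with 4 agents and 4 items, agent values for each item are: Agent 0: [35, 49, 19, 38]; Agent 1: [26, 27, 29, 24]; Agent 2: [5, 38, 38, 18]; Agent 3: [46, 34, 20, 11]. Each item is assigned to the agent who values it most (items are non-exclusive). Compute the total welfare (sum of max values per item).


Step 1: For each item, find the maximum value among all agents.
Step 2: Item 0 -> Agent 3 (value 46)
Step 3: Item 1 -> Agent 0 (value 49)
Step 4: Item 2 -> Agent 2 (value 38)
Step 5: Item 3 -> Agent 0 (value 38)
Step 6: Total welfare = 46 + 49 + 38 + 38 = 171

171


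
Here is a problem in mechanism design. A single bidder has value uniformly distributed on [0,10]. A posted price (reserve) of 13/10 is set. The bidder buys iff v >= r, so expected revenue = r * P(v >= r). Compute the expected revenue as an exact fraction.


Step 1: Posted price r = 13/10, value support [0,10]
Step 2: P(v >= r) = (10 - 13/10)/10 = 87/100
Step 3: Expected revenue = r * P(v >= r) = 13/10 * 87/100
Step 4: Revenue = 1131/1000

1131/1000


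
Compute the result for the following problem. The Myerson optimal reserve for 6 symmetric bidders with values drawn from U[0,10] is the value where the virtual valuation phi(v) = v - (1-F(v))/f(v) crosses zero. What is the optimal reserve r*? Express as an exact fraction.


Step 1: For U[0,10], F(v) = v/10 and f(v) = 1/10
Step 2: phi(v) = v - (1 - v/10)/(1/10) = v - (10 - v) = 2v - 10
Step 3: Set phi(r*) = 0: 2r* - 10 = 0
Step 4: r* = 10/2 = 5 (the number of bidders n = 6 does not enter)

5


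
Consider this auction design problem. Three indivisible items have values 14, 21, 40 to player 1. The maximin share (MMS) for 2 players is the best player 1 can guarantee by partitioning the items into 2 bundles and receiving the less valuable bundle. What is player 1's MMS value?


Step 1: Item values = 14, 21, 40
Step 2: Enumerate all 2-bundle partitions and take the smaller bundle:
  Partition 1: {14} vs {21,40} -> bundles 14, 61; min = 14
  Partition 2: {21} vs {14,40} -> bundles 21, 54; min = 21
  Partition 3: {40} vs {14,21} -> bundles 40, 35; min = 35
Step 3: MMS = max(14, 21, 35) = 35

35


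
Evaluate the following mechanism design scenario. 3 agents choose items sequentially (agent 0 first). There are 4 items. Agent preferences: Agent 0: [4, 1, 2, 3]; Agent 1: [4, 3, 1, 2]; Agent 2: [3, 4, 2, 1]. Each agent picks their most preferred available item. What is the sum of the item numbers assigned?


Step 1: Agent 0 picks item 4
Step 2: Agent 1 picks item 3
Step 3: Agent 2 picks item 2
Step 4: Sum = 4 + 3 + 2 = 9

9


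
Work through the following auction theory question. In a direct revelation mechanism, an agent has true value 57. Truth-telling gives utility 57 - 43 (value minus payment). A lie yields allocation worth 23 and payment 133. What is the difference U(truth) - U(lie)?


Step 1: U(truth) = value - payment = 57 - 43 = 14
Step 2: U(lie) = allocation - payment = 23 - 133 = -110
Step 3: IC gap = 14 - (-110) = 124

124


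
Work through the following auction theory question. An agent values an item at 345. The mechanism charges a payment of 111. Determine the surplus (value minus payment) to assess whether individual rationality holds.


Step 1: Surplus = value - payment = 345 - 111 = 234
Step 2: IR is satisfied (surplus >= 0)

234


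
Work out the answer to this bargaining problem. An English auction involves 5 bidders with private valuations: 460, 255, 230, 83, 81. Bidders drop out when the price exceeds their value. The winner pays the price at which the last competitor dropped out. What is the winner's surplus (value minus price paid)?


Step 1: Identify the highest value: 460
Step 2: Identify the second-highest value: 255
Step 3: The final price = second-highest value = 255
Step 4: Surplus = 460 - 255 = 205

205


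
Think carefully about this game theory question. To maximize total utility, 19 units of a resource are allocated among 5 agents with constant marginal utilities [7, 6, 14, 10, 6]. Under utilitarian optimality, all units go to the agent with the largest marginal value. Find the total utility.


Step 1: The marginal utilities are [7, 6, 14, 10, 6]
Step 2: The highest marginal utility is 14
Step 3: All 19 units go to that agent
Step 4: Total utility = 14 * 19 = 266

266


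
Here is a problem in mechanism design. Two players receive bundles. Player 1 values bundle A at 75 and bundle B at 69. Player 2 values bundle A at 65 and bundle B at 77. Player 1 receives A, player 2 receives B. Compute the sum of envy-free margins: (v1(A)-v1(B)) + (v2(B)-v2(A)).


Step 1: Player 1's margin = v1(A) - v1(B) = 75 - 69 = 6
Step 2: Player 2's margin = v2(B) - v2(A) = 77 - 65 = 12
Step 3: Total margin = 6 + 12 = 18

18


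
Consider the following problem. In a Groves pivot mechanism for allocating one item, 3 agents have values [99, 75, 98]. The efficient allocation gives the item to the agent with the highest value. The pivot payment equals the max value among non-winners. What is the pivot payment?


Step 1: The efficient winner is agent 0 with value 99
Step 2: Other agents' values: [75, 98]
Step 3: Pivot payment = max(others) = 98
Step 4: The winner pays 98

98


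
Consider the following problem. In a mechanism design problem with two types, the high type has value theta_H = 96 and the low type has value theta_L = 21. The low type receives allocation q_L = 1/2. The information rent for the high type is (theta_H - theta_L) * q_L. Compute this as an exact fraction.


Step 1: theta_H - theta_L = 96 - 21 = 75
Step 2: Information rent = (theta_H - theta_L) * q_L
Step 3: = 75 * 1/2
Step 4: = 75/2

75/2


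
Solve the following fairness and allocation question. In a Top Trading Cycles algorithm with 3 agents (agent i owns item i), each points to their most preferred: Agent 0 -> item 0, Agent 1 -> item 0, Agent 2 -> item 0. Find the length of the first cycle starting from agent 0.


Step 1: Trace the pointer graph from agent 0: 0 -> 0
Step 2: A cycle is detected when we revisit agent 0
Step 3: The cycle is: 0 -> 0
Step 4: Cycle length = 1

1


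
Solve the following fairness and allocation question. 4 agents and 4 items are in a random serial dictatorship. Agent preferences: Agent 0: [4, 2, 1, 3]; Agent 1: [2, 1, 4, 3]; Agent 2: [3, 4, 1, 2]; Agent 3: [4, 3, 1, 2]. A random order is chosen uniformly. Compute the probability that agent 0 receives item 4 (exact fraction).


Step 1: Agent 0 wants item 4
Step 2: There are 24 possible orderings of agents
Step 3: In 12 orderings, agent 0 gets item 4
Step 4: Probability = 12/24 = 1/2

1/2


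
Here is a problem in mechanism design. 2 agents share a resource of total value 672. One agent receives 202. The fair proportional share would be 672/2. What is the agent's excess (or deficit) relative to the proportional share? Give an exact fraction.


Step 1: Proportional share = 672/2 = 336
Step 2: Agent's actual allocation = 202
Step 3: Excess = 202 - 336 = -134

-134


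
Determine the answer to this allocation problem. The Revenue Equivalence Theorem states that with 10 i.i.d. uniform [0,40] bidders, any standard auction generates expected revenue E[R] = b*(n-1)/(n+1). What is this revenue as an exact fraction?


Step 1: By Revenue Equivalence, expected revenue = b*(n-1)/(n+1)
Step 2: Substituting n = 10, b = 40
Step 3: Revenue = 40*(10-1)/(10+1) = 40*9/11
Step 4: Revenue = 360/11

360/11


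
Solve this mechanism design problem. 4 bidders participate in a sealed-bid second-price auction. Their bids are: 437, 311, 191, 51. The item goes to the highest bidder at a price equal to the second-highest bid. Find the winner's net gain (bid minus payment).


Step 1: Sort bids in descending order: 437, 311, 191, 51
Step 2: The winning bid is the highest: 437
Step 3: The payment equals the second-highest bid: 311
Step 4: Surplus = winner's bid - payment = 437 - 311 = 126

126


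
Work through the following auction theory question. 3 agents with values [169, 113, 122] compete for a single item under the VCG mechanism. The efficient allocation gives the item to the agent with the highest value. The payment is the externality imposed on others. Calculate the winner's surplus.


Step 1: The winner is the agent with the highest value: agent 0 with value 169
Step 2: Values of other agents: [113, 122]
Step 3: VCG payment = max of others' values = 122
Step 4: Surplus = 169 - 122 = 47

47


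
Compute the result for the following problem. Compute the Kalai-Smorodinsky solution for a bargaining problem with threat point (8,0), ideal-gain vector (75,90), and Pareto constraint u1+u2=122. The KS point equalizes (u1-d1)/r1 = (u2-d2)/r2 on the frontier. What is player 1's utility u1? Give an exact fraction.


Step 1: At the KS point, (u1-d1)/r1 = (u2-d2)/r2 = t and u1+u2 = 122
Step 2: u1 = d1 + r1*t and u2 = d2 + r2*t, so (d1 + r1*t) + (d2 + r2*t) = 122
Step 3: t = (122 - 8 - 0)/(75 + 90) = 114/165 = 38/55
Step 4: u1 = d1 + r1*t = 8 + 75 * 38/55 = 658/11
Step 5: (Check: u2 = d2 + r2*t = 684/11; u1+u2 = 658/11 + 684/11 = 122, on the frontier.)

658/11


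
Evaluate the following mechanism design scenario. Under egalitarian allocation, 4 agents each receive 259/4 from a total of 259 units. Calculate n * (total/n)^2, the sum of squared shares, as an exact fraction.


Step 1: Each agent's share = 259/4
Step 2: Square of each share = (259/4)^2 = 67081/16
Step 3: Sum of squares = 4 * 67081/16 = 67081/4

67081/4


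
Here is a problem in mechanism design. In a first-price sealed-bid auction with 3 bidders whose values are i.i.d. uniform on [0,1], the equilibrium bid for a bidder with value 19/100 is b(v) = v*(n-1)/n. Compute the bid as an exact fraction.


Step 1: The symmetric BNE bidding function is b(v) = v * (n-1) / n
Step 2: Substitute v = 19/100 and n = 3
Step 3: b = 19/100 * 2/3
Step 4: b = 19/150

19/150


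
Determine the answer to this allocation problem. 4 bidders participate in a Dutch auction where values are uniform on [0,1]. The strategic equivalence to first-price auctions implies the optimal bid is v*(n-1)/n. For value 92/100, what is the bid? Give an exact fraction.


Step 1: Dutch auctions are strategically equivalent to first-price auctions
Step 2: The equilibrium bid is b(v) = v*(n-1)/n
Step 3: b = 23/25 * 3/4
Step 4: b = 69/100

69/100


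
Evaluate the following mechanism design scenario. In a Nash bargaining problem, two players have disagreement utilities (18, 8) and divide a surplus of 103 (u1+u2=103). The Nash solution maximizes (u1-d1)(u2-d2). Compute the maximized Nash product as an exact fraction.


Step 1: The Nash solution splits surplus symmetrically above the disagreement point
Step 2: u1 = (total + d1 - d2)/2 = (103 + 18 - 8)/2 = 113/2
Step 3: u2 = (total - d1 + d2)/2 = (103 - 18 + 8)/2 = 93/2
Step 4: Nash product = (113/2 - 18) * (93/2 - 8)
Step 5: = 77/2 * 77/2 = 5929/4

5929/4


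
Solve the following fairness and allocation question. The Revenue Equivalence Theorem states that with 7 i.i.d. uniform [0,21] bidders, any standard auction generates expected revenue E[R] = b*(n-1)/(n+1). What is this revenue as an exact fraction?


Step 1: By Revenue Equivalence, expected revenue = b*(n-1)/(n+1)
Step 2: Substituting n = 7, b = 21
Step 3: Revenue = 21*(7-1)/(7+1) = 21*6/8
Step 4: Revenue = 126/8 = 63/4

63/4


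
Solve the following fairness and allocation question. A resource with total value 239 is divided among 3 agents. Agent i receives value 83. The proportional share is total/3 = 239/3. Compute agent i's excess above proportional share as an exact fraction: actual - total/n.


Step 1: Proportional share = 239/3
Step 2: Agent's actual allocation = 83
Step 3: Excess = 83 - 239/3 = 10/3

10/3


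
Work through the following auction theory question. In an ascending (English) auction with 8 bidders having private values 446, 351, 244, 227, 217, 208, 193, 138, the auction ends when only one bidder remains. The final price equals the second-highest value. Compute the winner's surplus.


Step 1: Identify the highest value: 446
Step 2: Identify the second-highest value: 351
Step 3: The final price = second-highest value = 351
Step 4: Surplus = 446 - 351 = 95

95


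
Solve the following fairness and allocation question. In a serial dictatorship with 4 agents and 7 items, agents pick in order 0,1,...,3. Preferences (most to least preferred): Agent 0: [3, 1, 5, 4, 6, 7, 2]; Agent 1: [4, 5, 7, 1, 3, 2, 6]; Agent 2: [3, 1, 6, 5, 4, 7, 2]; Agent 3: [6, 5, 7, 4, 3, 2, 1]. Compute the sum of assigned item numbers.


Step 1: Agent 0 picks item 3
Step 2: Agent 1 picks item 4
Step 3: Agent 2 picks item 1
Step 4: Agent 3 picks item 6
Step 5: Sum = 3 + 4 + 1 + 6 = 14

14


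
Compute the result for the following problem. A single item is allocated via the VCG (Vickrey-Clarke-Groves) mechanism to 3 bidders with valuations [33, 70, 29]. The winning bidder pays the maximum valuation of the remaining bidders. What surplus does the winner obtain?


Step 1: The winner is the agent with the highest value: agent 1 with value 70
Step 2: Values of other agents: [33, 29]
Step 3: VCG payment = max of others' values = 33
Step 4: Surplus = 70 - 33 = 37

37


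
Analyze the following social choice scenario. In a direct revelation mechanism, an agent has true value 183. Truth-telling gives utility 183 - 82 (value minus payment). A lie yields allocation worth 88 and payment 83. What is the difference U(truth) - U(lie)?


Step 1: U(truth) = value - payment = 183 - 82 = 101
Step 2: U(lie) = allocation - payment = 88 - 83 = 5
Step 3: IC gap = 101 - 5 = 96

96


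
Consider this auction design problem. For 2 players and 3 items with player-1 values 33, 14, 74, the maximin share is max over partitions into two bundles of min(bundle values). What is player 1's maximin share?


Step 1: Item values = 33, 14, 74
Step 2: Enumerate all 2-bundle partitions and take the smaller bundle:
  Partition 1: {33} vs {14,74} -> bundles 33, 88; min = 33
  Partition 2: {14} vs {33,74} -> bundles 14, 107; min = 14
  Partition 3: {74} vs {33,14} -> bundles 74, 47; min = 47
Step 3: MMS = max(33, 14, 47) = 47

47


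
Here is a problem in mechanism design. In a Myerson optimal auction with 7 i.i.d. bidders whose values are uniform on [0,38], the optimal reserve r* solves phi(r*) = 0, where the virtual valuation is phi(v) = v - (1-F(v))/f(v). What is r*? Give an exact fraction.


Step 1: For U[0,38], F(v) = v/38 and f(v) = 1/38
Step 2: phi(v) = v - (1 - v/38)/(1/38) = v - (38 - v) = 2v - 38
Step 3: Set phi(r*) = 0: 2r* - 38 = 0
Step 4: r* = 38/2 = 19 (the number of bidders n = 7 does not enter)

19


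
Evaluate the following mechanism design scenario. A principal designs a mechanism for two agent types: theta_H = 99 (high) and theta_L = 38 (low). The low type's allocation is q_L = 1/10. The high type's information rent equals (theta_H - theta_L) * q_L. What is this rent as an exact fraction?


Step 1: theta_H - theta_L = 99 - 38 = 61
Step 2: Information rent = (theta_H - theta_L) * q_L
Step 3: = 61 * 1/10
Step 4: = 61/10

61/10


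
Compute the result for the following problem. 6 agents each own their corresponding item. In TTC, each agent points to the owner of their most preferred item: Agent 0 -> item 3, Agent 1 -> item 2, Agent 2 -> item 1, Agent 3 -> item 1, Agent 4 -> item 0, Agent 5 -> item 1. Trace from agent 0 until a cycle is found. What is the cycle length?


Step 1: Trace the pointer graph from agent 0: 0 -> 3 -> 1 -> 2 -> 1
Step 2: A cycle is detected when we revisit agent 1
Step 3: The cycle is: 1 -> 2 -> 1
Step 4: Cycle length = 2

2


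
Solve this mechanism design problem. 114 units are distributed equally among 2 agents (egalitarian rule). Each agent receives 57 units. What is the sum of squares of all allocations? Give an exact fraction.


Step 1: Each agent's share = 114/2 = 57
Step 2: Square of each share = (57)^2 = 3249
Step 3: Sum of squares = 2 * 3249 = 6498

6498


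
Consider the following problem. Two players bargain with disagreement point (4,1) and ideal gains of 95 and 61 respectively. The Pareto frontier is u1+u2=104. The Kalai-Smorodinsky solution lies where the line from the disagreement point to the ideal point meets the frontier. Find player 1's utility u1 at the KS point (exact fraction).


Step 1: At the KS point, (u1-d1)/r1 = (u2-d2)/r2 = t and u1+u2 = 104
Step 2: u1 = d1 + r1*t and u2 = d2 + r2*t, so (d1 + r1*t) + (d2 + r2*t) = 104
Step 3: t = (104 - 4 - 1)/(95 + 61) = 99/156 = 33/52
Step 4: u1 = d1 + r1*t = 4 + 95 * 33/52 = 3343/52
Step 5: (Check: u2 = d2 + r2*t = 2065/52; u1+u2 = 3343/52 + 2065/52 = 104, on the frontier.)

3343/52


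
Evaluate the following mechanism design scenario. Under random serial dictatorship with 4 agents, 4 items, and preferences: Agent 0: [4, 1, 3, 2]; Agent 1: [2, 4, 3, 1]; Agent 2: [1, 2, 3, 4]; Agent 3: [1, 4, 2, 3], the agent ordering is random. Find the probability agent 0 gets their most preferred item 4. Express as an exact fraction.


Step 1: Agent 0 wants item 4
Step 2: There are 24 possible orderings of agents
Step 3: In 19 orderings, agent 0 gets item 4
Step 4: Probability = 19/24

19/24


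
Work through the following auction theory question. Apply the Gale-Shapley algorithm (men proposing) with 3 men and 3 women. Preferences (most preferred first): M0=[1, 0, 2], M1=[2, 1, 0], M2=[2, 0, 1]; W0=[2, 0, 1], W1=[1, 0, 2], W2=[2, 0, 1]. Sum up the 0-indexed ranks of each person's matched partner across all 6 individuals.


Step 1: Run Gale-Shapley (men propose, women hold best offer):
  M0 proposes to W1; she accepts
  M1 proposes to W2; she accepts
  M2 proposes to W2; she switches from M1
  M1 proposes to W1; she switches from M0
  M0 proposes to W0; she accepts
Step 2: Final matching: W0-M0, W1-M1, W2-M2
Step 3: 0-indexed ranks (man's rank of his match, then woman's): 1 + 1 + 1 + 0 + 0 + 0
Step 4: Total rank sum = 3

3


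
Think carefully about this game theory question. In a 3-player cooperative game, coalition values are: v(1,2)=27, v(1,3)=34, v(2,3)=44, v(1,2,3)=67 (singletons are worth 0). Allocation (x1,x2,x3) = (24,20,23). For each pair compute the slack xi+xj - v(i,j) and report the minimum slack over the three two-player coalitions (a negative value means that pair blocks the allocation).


Step 1: Slack for coalition (1,2): x1+x2 - v12 = 44 - 27 = 17
Step 2: Slack for coalition (1,3): x1+x3 - v13 = 47 - 34 = 13
Step 3: Slack for coalition (2,3): x2+x3 - v23 = 43 - 44 = -1
Step 4: Minimum slack = min(17, 13, -1) = -1, attained by (2,3); coalition (2,3) can block (slack < 0), so the allocation is not in the core

-1


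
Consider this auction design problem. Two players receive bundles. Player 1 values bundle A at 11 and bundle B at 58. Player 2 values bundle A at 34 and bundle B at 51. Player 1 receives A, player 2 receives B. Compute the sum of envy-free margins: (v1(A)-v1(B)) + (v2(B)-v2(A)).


Step 1: Player 1's margin = v1(A) - v1(B) = 11 - 58 = -47
Step 2: Player 2's margin = v2(B) - v2(A) = 51 - 34 = 17
Step 3: Total margin = -47 + 17 = -30

-30


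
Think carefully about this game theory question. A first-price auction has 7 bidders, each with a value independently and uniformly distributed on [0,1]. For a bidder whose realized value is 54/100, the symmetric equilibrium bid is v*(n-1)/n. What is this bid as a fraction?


Step 1: The symmetric BNE bidding function is b(v) = v * (n-1) / n
Step 2: Substitute v = 27/50 and n = 7
Step 3: b = 27/50 * 6/7
Step 4: b = 81/175

81/175


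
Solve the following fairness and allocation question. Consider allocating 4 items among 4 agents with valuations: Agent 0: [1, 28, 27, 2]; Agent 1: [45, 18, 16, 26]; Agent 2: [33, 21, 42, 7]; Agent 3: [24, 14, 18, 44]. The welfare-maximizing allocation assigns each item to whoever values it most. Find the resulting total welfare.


Step 1: For each item, find the maximum value among all agents.
Step 2: Item 0 -> Agent 1 (value 45)
Step 3: Item 1 -> Agent 0 (value 28)
Step 4: Item 2 -> Agent 2 (value 42)
Step 5: Item 3 -> Agent 3 (value 44)
Step 6: Total welfare = 45 + 28 + 42 + 44 = 159

159


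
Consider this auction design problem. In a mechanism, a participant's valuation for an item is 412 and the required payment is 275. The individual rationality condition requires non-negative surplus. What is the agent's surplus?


Step 1: Surplus = value - payment = 412 - 275 = 137
Step 2: IR is satisfied (surplus >= 0)

137


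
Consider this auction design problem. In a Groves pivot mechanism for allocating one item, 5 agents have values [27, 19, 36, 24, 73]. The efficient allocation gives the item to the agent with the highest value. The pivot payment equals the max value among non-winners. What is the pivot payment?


Step 1: The efficient winner is agent 4 with value 73
Step 2: Other agents' values: [27, 19, 36, 24]
Step 3: Pivot payment = max(others) = 36
Step 4: The winner pays 36

36
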